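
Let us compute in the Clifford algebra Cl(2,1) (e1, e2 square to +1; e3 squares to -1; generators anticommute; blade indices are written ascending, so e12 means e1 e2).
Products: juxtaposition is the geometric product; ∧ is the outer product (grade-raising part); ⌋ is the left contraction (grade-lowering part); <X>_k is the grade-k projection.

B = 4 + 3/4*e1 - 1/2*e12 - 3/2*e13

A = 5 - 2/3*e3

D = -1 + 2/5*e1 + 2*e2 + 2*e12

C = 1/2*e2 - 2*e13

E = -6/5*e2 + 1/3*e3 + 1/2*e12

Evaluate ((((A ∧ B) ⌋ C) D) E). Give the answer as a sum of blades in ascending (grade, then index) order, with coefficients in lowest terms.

step 1: 20 + 15/4*e1 - 8/3*e3 - 5/2*e12 - 7*e13 + 1/3*e123
step 2: 14 + 16/3*e1 + 10*e2 - 15/2*e3 - 40*e13
step 3: 122/15 - 296/15*e1 + 86/3*e2 + 47/2*e3 + 104/3*e12 + 43*e13 - 65*e23 + 65*e123
step 4: -1787/30 - 1054/15*e1 + 51/25*e2 - 9701/90*e3 + 152/25*e12 + 9353/90*e13 + 5333/90*e23 + 13483/180*e123
Answer: -1787/30 - 1054/15*e1 + 51/25*e2 - 9701/90*e3 + 152/25*e12 + 9353/90*e13 + 5333/90*e23 + 13483/180*e123


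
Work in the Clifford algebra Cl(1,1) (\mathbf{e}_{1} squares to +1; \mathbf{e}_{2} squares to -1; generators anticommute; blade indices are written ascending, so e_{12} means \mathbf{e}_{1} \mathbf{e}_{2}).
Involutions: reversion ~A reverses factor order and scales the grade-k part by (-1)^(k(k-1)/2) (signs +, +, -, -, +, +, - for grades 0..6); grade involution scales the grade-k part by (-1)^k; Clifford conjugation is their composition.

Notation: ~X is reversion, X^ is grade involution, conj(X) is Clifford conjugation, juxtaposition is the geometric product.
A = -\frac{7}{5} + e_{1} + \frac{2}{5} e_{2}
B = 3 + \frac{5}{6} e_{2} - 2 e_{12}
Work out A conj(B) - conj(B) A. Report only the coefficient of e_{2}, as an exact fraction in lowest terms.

first term: -\frac{58}{15} + \frac{19}{5} e_{1} + \frac{131}{30} e_{2} - \frac{109}{30} e_{12}
second term: -\frac{58}{15} + \frac{11}{5} e_{1} + \frac{11}{30} e_{2} - \frac{59}{30} e_{12}
Answer: 4


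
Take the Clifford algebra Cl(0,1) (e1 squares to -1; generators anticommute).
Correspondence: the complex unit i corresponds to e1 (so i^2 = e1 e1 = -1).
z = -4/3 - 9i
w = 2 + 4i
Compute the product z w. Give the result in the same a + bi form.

In blades: z = -4/3 - 9*e1, w = 2 + 4*e1.
Distribute z over w term by term (generator squares from the signature, products reordered to ascending indices): (-4/3)*w = -8/3 - 16/3*e1; (-9*e1)*w = 36 - 18*e1.
Sum: 100/3 - 70/3*e1; translating back through the correspondence:
Answer: 100/3 - 70/3*i


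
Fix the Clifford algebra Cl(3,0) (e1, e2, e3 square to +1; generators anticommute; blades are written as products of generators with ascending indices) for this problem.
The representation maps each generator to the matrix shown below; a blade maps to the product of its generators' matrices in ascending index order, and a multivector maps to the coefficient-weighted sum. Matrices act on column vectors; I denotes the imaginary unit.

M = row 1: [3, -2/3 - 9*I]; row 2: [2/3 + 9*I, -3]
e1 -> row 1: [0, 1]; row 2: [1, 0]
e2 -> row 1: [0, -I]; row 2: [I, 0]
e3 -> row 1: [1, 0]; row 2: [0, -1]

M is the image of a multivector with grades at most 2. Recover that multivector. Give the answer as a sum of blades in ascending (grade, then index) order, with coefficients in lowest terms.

Method: 1, rho(e1), rho(e2), rho(e3) form a trace-orthogonal basis of the 2x2 complex matrices (tr(X Y) = 2 if X = Y, else 0), so M = m0*1 + m1*rho(e1) + m2*rho(e2) + m3*rho(e3) with m0 = tr(M)/2 = 0, m1 = tr(M rho(e1))/2 = 0, m2 = tr(M rho(e2))/2 = 9 - 2*I/3, m3 = tr(M rho(e3))/2 = 3.
Multiplying table entries, the bivector images are rho(e1 e2) = I*rho(e3), rho(e1 e3) = -I*rho(e2), rho(e2 e3) = I*rho(e1); with real blade coefficients the real parts of m0..m3 are the coefficients of 1, e1, e2, e3 and the imaginary parts give the bivectors (e2 e3: Im m1, e1 e3: -Im m2, e1 e2: Im m3).
Answer: 9*e2 + 3*e3 + 2/3*e1 e3


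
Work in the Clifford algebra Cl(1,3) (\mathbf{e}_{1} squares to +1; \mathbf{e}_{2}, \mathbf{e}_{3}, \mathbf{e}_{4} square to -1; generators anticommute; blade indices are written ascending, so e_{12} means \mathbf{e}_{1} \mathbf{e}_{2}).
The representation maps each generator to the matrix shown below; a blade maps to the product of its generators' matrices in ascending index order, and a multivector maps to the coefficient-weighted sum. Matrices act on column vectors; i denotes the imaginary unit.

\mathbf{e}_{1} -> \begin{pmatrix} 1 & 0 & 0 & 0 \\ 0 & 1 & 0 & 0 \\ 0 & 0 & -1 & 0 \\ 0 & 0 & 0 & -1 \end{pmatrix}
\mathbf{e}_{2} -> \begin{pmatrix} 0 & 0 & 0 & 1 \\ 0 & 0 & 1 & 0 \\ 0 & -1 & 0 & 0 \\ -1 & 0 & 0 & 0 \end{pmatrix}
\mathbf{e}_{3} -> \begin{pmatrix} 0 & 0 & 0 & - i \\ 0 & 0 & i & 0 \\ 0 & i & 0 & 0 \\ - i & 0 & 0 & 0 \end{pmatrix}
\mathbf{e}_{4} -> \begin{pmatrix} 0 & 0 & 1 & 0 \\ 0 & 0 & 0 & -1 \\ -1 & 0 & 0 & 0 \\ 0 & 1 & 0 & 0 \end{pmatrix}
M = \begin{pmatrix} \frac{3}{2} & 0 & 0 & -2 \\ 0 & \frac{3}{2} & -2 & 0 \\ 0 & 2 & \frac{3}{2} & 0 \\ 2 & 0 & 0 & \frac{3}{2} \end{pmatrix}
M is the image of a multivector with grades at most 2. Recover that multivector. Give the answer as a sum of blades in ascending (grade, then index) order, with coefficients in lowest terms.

Method: the blade images are trace-orthogonal — tr(rho(e_A) rho(e_B)^-1) = 4 if A = B and 0 otherwise — and rho(e_A)^-1 = (e_A)^2 * rho(e_A) with (e_A)^2 = +1 or -1, so the coefficient of e_A in the preimage is (e_A)^2 * tr(M rho(e_A))/4.
Nonzero projections over blades of grade <= 2: 1: (1)^2 = +1, tr(M 1) = 6, coefficient \frac{3}{2}; e_{2}: (e_{2})^2 = -1, tr(M rho(e_{2})) = 8, coefficient -2. Every other blade of grade <= 2 projects to 0.
Answer: \frac{3}{2} - 2 e_{2}


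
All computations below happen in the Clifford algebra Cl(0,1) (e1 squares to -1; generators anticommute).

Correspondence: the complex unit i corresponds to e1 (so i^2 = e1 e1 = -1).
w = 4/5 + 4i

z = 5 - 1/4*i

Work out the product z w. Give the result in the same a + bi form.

In blades: z = 5 - 1/4*e1, w = 4/5 + 4*e1.
Distribute z over w term by term (generator squares from the signature, products reordered to ascending indices): (5)*w = 4 + 20*e1; (-1/4*e1)*w = 1 - 1/5*e1.
Sum: 5 + 99/5*e1; translating back through the correspondence:
Answer: 5 + 99/5*i


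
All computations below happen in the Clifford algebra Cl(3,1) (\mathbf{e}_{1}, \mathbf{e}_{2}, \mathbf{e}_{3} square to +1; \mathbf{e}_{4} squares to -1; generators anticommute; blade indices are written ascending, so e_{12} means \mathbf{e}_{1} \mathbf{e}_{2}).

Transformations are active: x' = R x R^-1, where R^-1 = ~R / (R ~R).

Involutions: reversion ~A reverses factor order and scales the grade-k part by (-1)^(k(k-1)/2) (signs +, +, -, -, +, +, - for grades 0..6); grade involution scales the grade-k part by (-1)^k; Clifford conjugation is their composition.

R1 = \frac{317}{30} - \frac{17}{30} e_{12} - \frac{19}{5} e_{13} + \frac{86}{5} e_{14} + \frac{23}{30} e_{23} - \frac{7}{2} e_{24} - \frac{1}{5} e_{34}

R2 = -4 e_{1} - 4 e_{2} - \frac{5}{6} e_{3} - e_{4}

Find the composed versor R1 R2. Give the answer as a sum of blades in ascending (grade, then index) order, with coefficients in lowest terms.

Distribute over the terms of R2 (each basis-blade product reordered to ascending indices, repeated generators contracted through their squares):
R1 (-4 e_{1}) = -\frac{634}{15} e_{1} - \frac{34}{15} e_{2} - \frac{76}{5} e_{3} + \frac{344}{5} e_{4} - \frac{46}{15} e_{123} + 14 e_{124} + \frac{4}{5} e_{134}
R1 (-4 e_{2}) = \frac{34}{15} e_{1} - \frac{634}{15} e_{2} + \frac{46}{15} e_{3} - 14 e_{4} - \frac{76}{5} e_{123} + \frac{344}{5} e_{124} + \frac{4}{5} e_{234}
R1 (-\frac{5}{6} e_{3}) = \frac{19}{6} e_{1} - \frac{23}{36} e_{2} - \frac{317}{36} e_{3} - \frac{1}{6} e_{4} + \frac{17}{36} e_{123} + \frac{43}{3} e_{134} - \frac{35}{12} e_{234}
R1 (-e_{4}) = \frac{86}{5} e_{1} - \frac{7}{2} e_{2} - \frac{1}{5} e_{3} - \frac{317}{30} e_{4} + \frac{17}{30} e_{124} + \frac{19}{5} e_{134} - \frac{23}{30} e_{234}
Summing the partial products and collecting blades:
Answer: -\frac{589}{30} e_{1} - \frac{8761}{180} e_{2} - \frac{761}{36} e_{3} + \frac{661}{15} e_{4} - \frac{3203}{180} e_{123} + \frac{2501}{30} e_{124} + \frac{284}{15} e_{134} - \frac{173}{60} e_{234}


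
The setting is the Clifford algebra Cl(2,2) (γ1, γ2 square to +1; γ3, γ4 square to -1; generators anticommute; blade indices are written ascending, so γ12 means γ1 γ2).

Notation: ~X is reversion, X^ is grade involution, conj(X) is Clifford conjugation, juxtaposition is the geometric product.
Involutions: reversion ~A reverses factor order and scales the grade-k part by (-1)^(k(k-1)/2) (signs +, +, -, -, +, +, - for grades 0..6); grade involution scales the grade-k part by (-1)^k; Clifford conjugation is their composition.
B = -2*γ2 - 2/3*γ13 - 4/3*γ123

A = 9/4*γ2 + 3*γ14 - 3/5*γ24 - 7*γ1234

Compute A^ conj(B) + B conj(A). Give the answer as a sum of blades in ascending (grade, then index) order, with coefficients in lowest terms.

first term: -9/2 - 122/15*γ4 - 3*γ13 + 14/3*γ24 + 2*γ34 + 3/2*γ123 - 6*γ124 - 66/5*γ134 + 4*γ234 + 2/5*γ1234
second term: 9/2 + 122/15*γ4 - 3*γ13 - 14/3*γ24 - 2*γ34 - 3/2*γ123 - 6*γ124 - 66/5*γ134 + 4*γ234 + 2/5*γ1234
Answer: -6*γ13 - 12*γ124 - 132/5*γ134 + 8*γ234 + 4/5*γ1234


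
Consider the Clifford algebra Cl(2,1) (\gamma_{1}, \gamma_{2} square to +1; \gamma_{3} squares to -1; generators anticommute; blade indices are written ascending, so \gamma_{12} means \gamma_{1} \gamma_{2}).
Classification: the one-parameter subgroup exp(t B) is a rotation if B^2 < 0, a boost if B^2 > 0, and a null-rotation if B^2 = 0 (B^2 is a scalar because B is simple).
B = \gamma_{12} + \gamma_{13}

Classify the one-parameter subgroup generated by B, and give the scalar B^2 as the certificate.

B^2 term by term: the squares give (1)^2*(\gamma_{12})^2 + (1)^2*(\gamma_{13})^2 = 1*(-1) + 1*(+1) = 0 (each basis 2-blade squares to minus the product of its generators' squares); cross terms between blades sharing an index anticommute and cancel. So B^2 = 0.
Answer: null-rotation, certificate B^2 = 0. Why this suffices: the scalar 0 survives any versor conjugation, so its sign alone determines the class however B is presented.


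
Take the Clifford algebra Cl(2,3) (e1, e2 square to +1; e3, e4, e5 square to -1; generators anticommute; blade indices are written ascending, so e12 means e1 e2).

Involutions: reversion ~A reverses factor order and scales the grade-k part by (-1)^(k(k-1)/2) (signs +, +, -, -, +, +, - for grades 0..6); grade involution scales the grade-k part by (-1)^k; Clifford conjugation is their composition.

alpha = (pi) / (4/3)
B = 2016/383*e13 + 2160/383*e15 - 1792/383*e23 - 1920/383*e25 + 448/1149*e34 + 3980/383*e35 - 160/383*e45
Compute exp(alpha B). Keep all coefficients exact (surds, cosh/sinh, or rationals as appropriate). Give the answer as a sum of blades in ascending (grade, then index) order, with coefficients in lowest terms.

B^2 term by term: the squares give (2016/383)^2*(e13)^2 + (2160/383)^2*(e15)^2 + (-1792/383)^2*(e23)^2 + (-1920/383)^2*(e25)^2 + (448/1149)^2*(e34)^2 + (3980/383)^2*(e35)^2 + (-160/383)^2*(e45)^2 = 4064256/146689*(+1) + 4665600/146689*(+1) + 3211264/146689*(+1) + 3686400/146689*(+1) + 200704/1320201*(-1) + 15840400/146689*(-1) + 25600/146689*(-1) = -16/9 (each basis 2-blade squares to minus the product of its generators' squares); cross terms between blades sharing an index anticommute and cancel; the commuting (index-disjoint) pairs give grade-4 terms 2*c*c'*(blade product), which cancel blade by blade — e1235: 7741440/146689 - 7741440/146689 = 0; e1345: -645120/146689 + 645120/146689 = 0; e2345: 573440/146689 - 573440/146689 = 0 — confirming B is simple. So B^2 = -16/9.
B^2 = -16/9 — a negative square means the series sums to a rotation: l = 4/3, alpha*l = pi, so exp(alpha B) = cos(pi) + (sin(pi)/(4/3))*B = -1 + (0)*B.
Answer: -1


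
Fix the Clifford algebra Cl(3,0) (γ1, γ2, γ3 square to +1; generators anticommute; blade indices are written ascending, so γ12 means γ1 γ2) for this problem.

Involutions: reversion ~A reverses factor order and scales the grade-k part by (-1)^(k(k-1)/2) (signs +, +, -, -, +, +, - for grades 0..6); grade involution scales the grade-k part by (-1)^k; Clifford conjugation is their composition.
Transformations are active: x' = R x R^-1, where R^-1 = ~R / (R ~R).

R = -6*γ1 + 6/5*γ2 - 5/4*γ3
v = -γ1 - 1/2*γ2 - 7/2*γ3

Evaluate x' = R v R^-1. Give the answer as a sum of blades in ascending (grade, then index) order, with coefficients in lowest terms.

~R = -6*γ1 + 6/5*γ2 - 5/4*γ3, and R ~R = 15601/400, so R^-1 = ~R / (15601/400).
R v = 391/40 + 21/5*γ12 + 79/4*γ13 - 193/40*γ23
Answer: -31319/15601*γ1 + 34369/31202*γ2 + 89657/31202*γ3


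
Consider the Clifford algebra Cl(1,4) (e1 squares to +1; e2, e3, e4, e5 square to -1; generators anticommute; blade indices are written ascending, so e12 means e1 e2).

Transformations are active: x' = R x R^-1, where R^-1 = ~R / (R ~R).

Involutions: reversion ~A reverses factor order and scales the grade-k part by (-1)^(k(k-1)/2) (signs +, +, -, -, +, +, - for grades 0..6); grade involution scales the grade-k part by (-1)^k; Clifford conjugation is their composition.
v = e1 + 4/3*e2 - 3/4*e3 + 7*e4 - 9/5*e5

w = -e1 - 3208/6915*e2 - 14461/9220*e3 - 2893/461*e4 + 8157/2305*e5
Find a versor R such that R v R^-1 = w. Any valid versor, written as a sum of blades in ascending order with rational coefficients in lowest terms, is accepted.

Reasoning: v^2 = w^2 = -192889/3600 since conjugation preserves the quadratic form; R = v + w = 2004/2305*e2 - 5344/2305*e3 + 334/461*e4 + 4008/2305*e5 is then valid when invertible, keeping its own part and reversing (v - w)/2.
Answer: 2004/2305*e2 - 5344/2305*e3 + 334/461*e4 + 4008/2305*e5


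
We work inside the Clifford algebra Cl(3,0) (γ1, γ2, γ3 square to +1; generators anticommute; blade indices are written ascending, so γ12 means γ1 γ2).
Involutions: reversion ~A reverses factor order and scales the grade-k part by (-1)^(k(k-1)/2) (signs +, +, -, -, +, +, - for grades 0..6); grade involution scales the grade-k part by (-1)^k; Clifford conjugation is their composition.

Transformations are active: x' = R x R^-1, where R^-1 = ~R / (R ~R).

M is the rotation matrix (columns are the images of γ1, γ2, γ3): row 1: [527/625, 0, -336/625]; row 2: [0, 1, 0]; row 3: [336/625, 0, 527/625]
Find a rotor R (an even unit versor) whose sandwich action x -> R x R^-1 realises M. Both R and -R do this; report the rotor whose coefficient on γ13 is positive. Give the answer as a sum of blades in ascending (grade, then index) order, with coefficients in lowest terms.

Method: write R = a + b12*γ12 + b13*γ13 + b23*γ23 with a^2 + b12^2 + b13^2 + b23^2 = 1 (so R^-1 = ~R). Expanding the columns R e_j ~R gives tr M = 4a^2 - 1 and, from the antisymmetric part, M21 - M12 = -4a*b12, M13 - M31 = 4a*b13, M32 - M23 = -4a*b23.
Here tr M = 1679/625, so a^2 = (1 + tr M)/4 = 576/625 and a = ±24/25. Taking a = 24/25: M21 - M12 = 0, M13 - M31 = -672/625, M32 - M23 = 0, giving b12 = 0, b13 = -7/25, b23 = 0, i.e. R = 24/25 - 7/25*γ13.
Its γ13 coefficient is negative, so report the other preimage -R.
Answer: -24/25 + 7/25*γ13. Note: both R and -R realise this M (trace 1679/625); the covering map identifies them, and the γ13-coefficient sign is the tie-breaker.


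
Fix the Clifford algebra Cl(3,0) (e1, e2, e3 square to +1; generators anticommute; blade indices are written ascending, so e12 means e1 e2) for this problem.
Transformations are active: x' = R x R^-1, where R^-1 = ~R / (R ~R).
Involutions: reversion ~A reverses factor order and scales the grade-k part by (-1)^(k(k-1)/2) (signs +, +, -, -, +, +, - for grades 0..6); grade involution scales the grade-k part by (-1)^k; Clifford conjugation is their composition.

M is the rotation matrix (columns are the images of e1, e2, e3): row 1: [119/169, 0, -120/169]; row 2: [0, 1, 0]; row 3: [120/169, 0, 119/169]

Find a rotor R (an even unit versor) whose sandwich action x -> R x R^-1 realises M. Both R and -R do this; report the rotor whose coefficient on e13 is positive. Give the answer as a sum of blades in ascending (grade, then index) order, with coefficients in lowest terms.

Method: write R = a + b12*e12 + b13*e13 + b23*e23 with a^2 + b12^2 + b13^2 + b23^2 = 1 (so R^-1 = ~R). Expanding the columns R e_j ~R gives tr M = 4a^2 - 1 and, from the antisymmetric part, M21 - M12 = -4a*b12, M13 - M31 = 4a*b13, M32 - M23 = -4a*b23.
Here tr M = 407/169, so a^2 = (1 + tr M)/4 = 144/169 and a = ±12/13. Taking a = 12/13: M21 - M12 = 0, M13 - M31 = -240/169, M32 - M23 = 0, giving b12 = 0, b13 = -5/13, b23 = 0, i.e. R = 12/13 - 5/13*e13.
Its e13 coefficient is negative, so report the other preimage -R.
Answer: -12/13 + 5/13*e13. Key observation: the double cover Spin(3) -> SO(3) sends R and -R to the same matrix (trace 407/169 here), so the stated sign of the e13 coefficient is what selects one sheet.


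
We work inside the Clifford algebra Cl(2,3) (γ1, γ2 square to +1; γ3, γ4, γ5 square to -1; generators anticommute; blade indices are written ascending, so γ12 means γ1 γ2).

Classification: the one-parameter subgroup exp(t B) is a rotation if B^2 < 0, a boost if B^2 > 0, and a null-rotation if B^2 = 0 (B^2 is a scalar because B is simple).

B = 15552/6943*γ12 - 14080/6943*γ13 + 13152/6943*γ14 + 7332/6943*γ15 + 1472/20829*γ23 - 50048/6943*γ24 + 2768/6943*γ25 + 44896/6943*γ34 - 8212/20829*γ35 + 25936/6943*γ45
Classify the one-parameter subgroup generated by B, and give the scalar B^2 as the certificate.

B^2 term by term: the squares give (15552/6943)^2*(γ12)^2 + (-14080/6943)^2*(γ13)^2 + (13152/6943)^2*(γ14)^2 + (7332/6943)^2*(γ15)^2 + (1472/20829)^2*(γ23)^2 + (-50048/6943)^2*(γ24)^2 + (2768/6943)^2*(γ25)^2 + (44896/6943)^2*(γ34)^2 + (-8212/20829)^2*(γ35)^2 + (25936/6943)^2*(γ45)^2 = 241864704/48205249*(-1) + 198246400/48205249*(+1) + 172975104/48205249*(+1) + 53758224/48205249*(+1) + 2166784/433847241*(+1) + 2504802304/48205249*(+1) + 7661824/48205249*(+1) + 2015650816/48205249*(-1) + 67436944/433847241*(-1) + 672676096/48205249*(-1) = 0 (each basis 2-blade squares to minus the product of its generators' squares); cross terms between blades sharing an index anticommute and cancel; the commuting (index-disjoint) pairs give grade-4 terms 2*c*c'*(blade product), which cancel blade by blade — γ1234: 1396445184/48205249 - 1409351680/48205249 + 12906496/48205249 = 0; γ1235: -85142016/48205249 + 77946880/48205249 + 7195136/48205249 = 0; γ1245: 806713344/48205249 - 72809472/48205249 - 733903872/48205249 = 0; γ1345: -730357760/48205249 + 72002816/48205249 + 658354944/48205249 = 0; γ2345: 76355584/144615747 - 821988352/144615747 + 248544256/48205249 = 0 — confirming B is simple. So B^2 = 0.
Answer: null-rotation, certificate B^2 = 0. Check the certificate: B^2 = 0, and that sign is decisive whatever form B takes.


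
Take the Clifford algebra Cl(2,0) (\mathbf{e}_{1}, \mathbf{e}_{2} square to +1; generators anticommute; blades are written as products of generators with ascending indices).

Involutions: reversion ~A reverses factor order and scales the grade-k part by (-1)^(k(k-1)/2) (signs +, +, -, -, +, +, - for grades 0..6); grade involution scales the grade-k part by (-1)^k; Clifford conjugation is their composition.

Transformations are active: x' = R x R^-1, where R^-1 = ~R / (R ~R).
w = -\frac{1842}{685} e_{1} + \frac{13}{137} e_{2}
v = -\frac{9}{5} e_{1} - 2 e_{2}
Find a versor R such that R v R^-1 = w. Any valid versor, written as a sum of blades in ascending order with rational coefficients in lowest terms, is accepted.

Construction: equal norms (both \frac{181}{25}) license R = v + w = -\frac{615}{137} e_{1} - \frac{261}{137} e_{2} — nothing changes along that direction, while (v - w)/2 changes sign, so v maps onto w.
Answer: -\frac{615}{137} e_{1} - \frac{261}{137} e_{2}


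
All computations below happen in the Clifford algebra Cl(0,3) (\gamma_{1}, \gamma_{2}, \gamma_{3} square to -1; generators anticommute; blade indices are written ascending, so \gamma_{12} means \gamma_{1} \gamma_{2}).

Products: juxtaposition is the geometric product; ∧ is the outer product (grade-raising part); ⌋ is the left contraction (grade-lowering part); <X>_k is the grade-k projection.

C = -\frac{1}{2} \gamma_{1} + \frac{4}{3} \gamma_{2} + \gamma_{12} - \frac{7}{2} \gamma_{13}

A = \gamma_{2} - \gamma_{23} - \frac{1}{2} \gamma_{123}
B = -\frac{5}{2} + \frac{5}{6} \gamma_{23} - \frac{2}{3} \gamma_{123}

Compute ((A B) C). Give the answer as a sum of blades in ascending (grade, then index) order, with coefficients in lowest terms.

step 1: \frac{7}{6} - \frac{1}{4} \gamma_{1} - \frac{5}{2} \gamma_{2} - \frac{5}{6} \gamma_{3} - \frac{2}{3} \gamma_{13} + \frac{5}{2} \gamma_{23} + \frac{5}{4} \gamma_{123}
step 2: \frac{7}{8} - \frac{1}{6} \gamma_{1} - \frac{185}{72} \gamma_{2} + \frac{37}{24} \gamma_{3} + \frac{25}{3} \gamma_{12} - \frac{1}{3} \gamma_{13} + \frac{173}{72} \gamma_{23} - \frac{179}{18} \gamma_{123}
Answer: \frac{7}{8} - \frac{1}{6} \gamma_{1} - \frac{185}{72} \gamma_{2} + \frac{37}{24} \gamma_{3} + \frac{25}{3} \gamma_{12} - \frac{1}{3} \gamma_{13} + \frac{173}{72} \gamma_{23} - \frac{179}{18} \gamma_{123}


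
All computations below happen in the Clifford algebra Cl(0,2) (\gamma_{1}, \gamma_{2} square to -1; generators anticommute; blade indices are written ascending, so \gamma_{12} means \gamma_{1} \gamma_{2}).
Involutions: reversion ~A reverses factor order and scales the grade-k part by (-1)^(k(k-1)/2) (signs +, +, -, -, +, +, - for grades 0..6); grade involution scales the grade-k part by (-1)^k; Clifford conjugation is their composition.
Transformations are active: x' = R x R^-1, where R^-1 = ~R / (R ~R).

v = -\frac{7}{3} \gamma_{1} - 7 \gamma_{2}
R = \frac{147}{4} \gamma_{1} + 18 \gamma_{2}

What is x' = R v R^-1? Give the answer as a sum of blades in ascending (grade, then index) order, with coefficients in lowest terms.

~R = \frac{147}{4} \gamma_{1} + 18 \gamma_{2}, and R ~R = -\frac{26793}{16}, so R^-1 = ~R / (-\frac{26793}{16}).
R v = \frac{847}{4} - \frac{861}{4} \gamma_{12}
Answer: -\frac{62167}{8931} \gamma_{1} + \frac{7287}{2977} \gamma_{2}


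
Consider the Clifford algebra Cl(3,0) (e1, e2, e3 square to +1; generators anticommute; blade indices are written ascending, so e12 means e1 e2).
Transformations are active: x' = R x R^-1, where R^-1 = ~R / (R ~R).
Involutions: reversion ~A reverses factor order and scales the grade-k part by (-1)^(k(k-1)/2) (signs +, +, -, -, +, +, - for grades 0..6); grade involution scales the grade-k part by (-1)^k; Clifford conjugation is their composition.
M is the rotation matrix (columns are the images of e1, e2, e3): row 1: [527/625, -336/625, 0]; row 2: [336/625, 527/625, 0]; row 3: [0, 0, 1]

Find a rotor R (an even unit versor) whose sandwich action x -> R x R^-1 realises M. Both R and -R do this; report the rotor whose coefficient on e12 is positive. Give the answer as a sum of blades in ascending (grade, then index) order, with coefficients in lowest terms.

Method: write R = a + b12*e12 + b13*e13 + b23*e23 with a^2 + b12^2 + b13^2 + b23^2 = 1 (so R^-1 = ~R). Expanding the columns R e_j ~R gives tr M = 4a^2 - 1 and, from the antisymmetric part, M21 - M12 = -4a*b12, M13 - M31 = 4a*b13, M32 - M23 = -4a*b23.
Here tr M = 1679/625, so a^2 = (1 + tr M)/4 = 576/625 and a = ±24/25. Taking a = 24/25: M21 - M12 = 672/625, M13 - M31 = 0, M32 - M23 = 0, giving b12 = -7/25, b13 = 0, b23 = 0, i.e. R = 24/25 - 7/25*e12.
Its e12 coefficient is negative, so report the other preimage -R.
Answer: -24/25 + 7/25*e12. Key observation: the double cover Spin(3) -> SO(3) sends R and -R to the same matrix (trace 1679/625 here), so the stated sign of the e12 coefficient is what selects one sheet.


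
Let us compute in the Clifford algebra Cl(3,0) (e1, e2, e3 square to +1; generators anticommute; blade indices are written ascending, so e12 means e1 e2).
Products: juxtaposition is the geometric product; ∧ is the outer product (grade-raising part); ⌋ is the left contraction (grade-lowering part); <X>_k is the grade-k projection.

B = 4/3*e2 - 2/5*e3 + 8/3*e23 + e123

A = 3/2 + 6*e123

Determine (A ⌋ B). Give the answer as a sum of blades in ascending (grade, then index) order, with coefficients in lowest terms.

step 1: -6 + 2*e2 - 3/5*e3 + 4*e23 + 3/2*e123
Answer: -6 + 2*e2 - 3/5*e3 + 4*e23 + 3/2*e123


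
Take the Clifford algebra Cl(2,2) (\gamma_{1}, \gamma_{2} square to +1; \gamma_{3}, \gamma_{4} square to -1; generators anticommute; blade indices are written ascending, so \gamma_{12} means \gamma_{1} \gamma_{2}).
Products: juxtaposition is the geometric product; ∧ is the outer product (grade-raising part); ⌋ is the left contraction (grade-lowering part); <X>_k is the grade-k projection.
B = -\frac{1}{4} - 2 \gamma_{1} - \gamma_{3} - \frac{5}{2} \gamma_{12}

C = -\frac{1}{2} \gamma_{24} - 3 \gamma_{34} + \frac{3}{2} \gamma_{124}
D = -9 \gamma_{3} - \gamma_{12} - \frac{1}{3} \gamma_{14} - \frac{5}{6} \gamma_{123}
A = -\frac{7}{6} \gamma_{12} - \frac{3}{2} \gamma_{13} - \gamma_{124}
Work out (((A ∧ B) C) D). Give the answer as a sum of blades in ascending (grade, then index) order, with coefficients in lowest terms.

step 1: \frac{7}{24} \gamma_{12} + \frac{3}{8} \gamma_{13} + \frac{7}{6} \gamma_{123} + \frac{1}{4} \gamma_{124} - \gamma_{1234}
step 2: \frac{3}{8} - \frac{1}{8} \gamma_{1} - \frac{3}{2} \gamma_{3} - \frac{7}{16} \gamma_{4} - 3 \gamma_{12} - \frac{1}{2} \gamma_{13} + \frac{47}{48} \gamma_{14} - \frac{7}{4} \gamma_{34} - \frac{3}{4} \gamma_{123} + \frac{7}{2} \gamma_{124} + \frac{7}{12} \gamma_{134} + \frac{9}{16} \gamma_{234} - \frac{11}{16} \gamma_{1234}
step 3: -\frac{2333}{144} - \frac{209}{48} \gamma_{1} + \frac{7}{8} \gamma_{2} - \frac{463}{72} \gamma_{3} + \frac{599}{32} \gamma_{4} - \frac{67}{8} \gamma_{12} + \frac{13}{24} \gamma_{13} - \frac{157}{32} \gamma_{14} + \frac{5}{6} \gamma_{23} - \frac{271}{36} \gamma_{24} - \frac{185}{24} \gamma_{34} + 28 \gamma_{123} + \frac{97}{12} \gamma_{124} + \frac{71}{8} \gamma_{134} + \frac{139}{288} \gamma_{234} + \frac{3157}{96} \gamma_{1234}
Answer: -\frac{2333}{144} - \frac{209}{48} \gamma_{1} + \frac{7}{8} \gamma_{2} - \frac{463}{72} \gamma_{3} + \frac{599}{32} \gamma_{4} - \frac{67}{8} \gamma_{12} + \frac{13}{24} \gamma_{13} - \frac{157}{32} \gamma_{14} + \frac{5}{6} \gamma_{23} - \frac{271}{36} \gamma_{24} - \frac{185}{24} \gamma_{34} + 28 \gamma_{123} + \frac{97}{12} \gamma_{124} + \frac{71}{8} \gamma_{134} + \frac{139}{288} \gamma_{234} + \frac{3157}{96} \gamma_{1234}


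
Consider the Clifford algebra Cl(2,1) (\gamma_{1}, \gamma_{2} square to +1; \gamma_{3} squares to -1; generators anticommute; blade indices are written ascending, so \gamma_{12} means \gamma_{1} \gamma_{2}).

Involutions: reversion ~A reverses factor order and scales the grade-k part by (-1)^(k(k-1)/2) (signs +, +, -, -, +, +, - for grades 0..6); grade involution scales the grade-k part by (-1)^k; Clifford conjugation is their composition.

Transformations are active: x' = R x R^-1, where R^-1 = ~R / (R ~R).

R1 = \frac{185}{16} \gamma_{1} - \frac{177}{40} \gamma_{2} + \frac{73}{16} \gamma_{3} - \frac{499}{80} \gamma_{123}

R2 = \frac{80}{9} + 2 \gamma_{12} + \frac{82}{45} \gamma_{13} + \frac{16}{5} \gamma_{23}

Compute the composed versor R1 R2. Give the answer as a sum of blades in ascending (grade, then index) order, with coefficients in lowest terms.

Distribute over the terms of R1 (each basis-blade product reordered to ascending indices, repeated generators contracted through their squares):
(\frac{185}{16} \gamma_{1}) R2 = \frac{925}{9} \gamma_{1} + \frac{185}{8} \gamma_{2} + \frac{1517}{72} \gamma_{3} + 37 \gamma_{123}
(-\frac{177}{40} \gamma_{2}) R2 = \frac{177}{20} \gamma_{1} - \frac{118}{3} \gamma_{2} - \frac{354}{25} \gamma_{3} + \frac{2419}{300} \gamma_{123}
(\frac{73}{16} \gamma_{3}) R2 = \frac{2993}{360} \gamma_{1} + \frac{73}{5} \gamma_{2} + \frac{365}{9} \gamma_{3} + \frac{73}{8} \gamma_{123}
(-\frac{499}{80} \gamma_{123}) R2 = -\frac{499}{25} \gamma_{1} + \frac{20459}{1800} \gamma_{2} + \frac{499}{40} \gamma_{3} - \frac{499}{9} \gamma_{123}
Summing the partial products and collecting blades:
Answer: \frac{59989}{600} \gamma_{1} + \frac{4391}{450} \gamma_{2} + \frac{2997}{50} \gamma_{3} - \frac{2261}{1800} \gamma_{123}


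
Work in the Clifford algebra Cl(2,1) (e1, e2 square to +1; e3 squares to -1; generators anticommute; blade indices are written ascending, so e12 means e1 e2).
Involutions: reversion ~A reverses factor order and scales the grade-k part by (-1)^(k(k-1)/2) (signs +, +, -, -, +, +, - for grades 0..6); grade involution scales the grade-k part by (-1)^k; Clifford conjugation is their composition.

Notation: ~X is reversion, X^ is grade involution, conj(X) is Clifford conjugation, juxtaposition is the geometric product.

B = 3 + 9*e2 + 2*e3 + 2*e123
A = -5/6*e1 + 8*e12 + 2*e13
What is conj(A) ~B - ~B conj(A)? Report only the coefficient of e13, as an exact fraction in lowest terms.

first term: -131/2*e1 - 4*e2 - 16*e3 - 33/2*e12 - 13/3*e13 - 5/3*e23 + 2*e123
second term: 141/2*e1 - 4*e2 - 16*e3 - 63/2*e12 - 23/3*e13 - 5/3*e23 + 2*e123
Answer: 10/3


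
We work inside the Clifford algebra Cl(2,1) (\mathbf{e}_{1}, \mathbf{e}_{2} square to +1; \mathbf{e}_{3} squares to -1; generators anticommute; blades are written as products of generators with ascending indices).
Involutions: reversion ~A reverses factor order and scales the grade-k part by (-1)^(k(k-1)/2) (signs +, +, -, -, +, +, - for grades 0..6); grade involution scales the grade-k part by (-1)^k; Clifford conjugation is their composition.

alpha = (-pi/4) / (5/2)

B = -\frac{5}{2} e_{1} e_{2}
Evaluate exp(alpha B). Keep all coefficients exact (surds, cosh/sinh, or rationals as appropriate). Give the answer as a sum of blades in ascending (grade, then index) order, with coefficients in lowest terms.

B^2 = (-\frac{5}{2})^2*(e_{1} e_{2})^2 = \frac{25}{4}*(-1) = -\frac{25}{4} (a basis 2-blade squares to minus the product of its generators' squares).
B^2 = -\frac{25}{4} — the series telescopes trigonometrically here: l = \frac{5}{2}, alpha*l = - \frac{\pi}{4}, so exp(alpha B) = cos(- \frac{\pi}{4}) + (sin(- \frac{\pi}{4})/(\frac{5}{2}))*B = \frac{\sqrt{2}}{2} + (- \frac{\sqrt{2}}{5})*B.
Answer: \frac{\sqrt{2}}{2} + \frac{\sqrt{2}}{2} e_{1} e_{2}


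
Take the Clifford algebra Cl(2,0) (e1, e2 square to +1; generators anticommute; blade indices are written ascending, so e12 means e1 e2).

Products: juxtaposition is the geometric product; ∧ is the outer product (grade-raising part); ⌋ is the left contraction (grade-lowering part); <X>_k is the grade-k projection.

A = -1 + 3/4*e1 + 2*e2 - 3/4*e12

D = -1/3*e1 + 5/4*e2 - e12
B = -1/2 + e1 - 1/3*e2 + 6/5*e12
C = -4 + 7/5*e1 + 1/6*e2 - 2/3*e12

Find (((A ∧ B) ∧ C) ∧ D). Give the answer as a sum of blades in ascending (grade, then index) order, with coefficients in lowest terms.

step 1: 1/2 - 11/8*e1 - 2/3*e2 - 123/40*e12
step 2: -2 + 31/5*e1 + 11/4*e2 + 3041/240*e12
step 3: 2/3*e1 - 5/2*e2 + 32/3*e12
Answer: 2/3*e1 - 5/2*e2 + 32/3*e12


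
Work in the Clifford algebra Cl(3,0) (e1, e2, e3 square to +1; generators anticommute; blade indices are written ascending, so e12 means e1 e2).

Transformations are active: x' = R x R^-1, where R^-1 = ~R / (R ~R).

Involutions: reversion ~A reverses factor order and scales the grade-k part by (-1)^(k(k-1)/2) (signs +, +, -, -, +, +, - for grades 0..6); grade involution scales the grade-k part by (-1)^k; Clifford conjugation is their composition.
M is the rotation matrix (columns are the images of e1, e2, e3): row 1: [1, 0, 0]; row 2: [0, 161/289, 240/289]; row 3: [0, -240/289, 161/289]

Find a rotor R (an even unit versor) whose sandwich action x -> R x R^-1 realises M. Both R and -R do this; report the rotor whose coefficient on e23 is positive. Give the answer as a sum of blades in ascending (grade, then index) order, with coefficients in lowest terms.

Method: write R = a + b12*e12 + b13*e13 + b23*e23 with a^2 + b12^2 + b13^2 + b23^2 = 1 (so R^-1 = ~R). Expanding the columns R e_j ~R gives tr M = 4a^2 - 1 and, from the antisymmetric part, M21 - M12 = -4a*b12, M13 - M31 = 4a*b13, M32 - M23 = -4a*b23.
Here tr M = 611/289, so a^2 = (1 + tr M)/4 = 225/289 and a = ±15/17. Taking a = 15/17: M21 - M12 = 0, M13 - M31 = 0, M32 - M23 = -480/289, giving b12 = 0, b13 = 0, b23 = 8/17, i.e. R = 15/17 + 8/17*e23.
Its e23 coefficient is already positive.
Answer: 15/17 + 8/17*e23. Sheet selection: the two-to-one cover makes ±R indistinguishable at the matrix level (trace 611/289), so uniqueness comes from the required sign on e23.


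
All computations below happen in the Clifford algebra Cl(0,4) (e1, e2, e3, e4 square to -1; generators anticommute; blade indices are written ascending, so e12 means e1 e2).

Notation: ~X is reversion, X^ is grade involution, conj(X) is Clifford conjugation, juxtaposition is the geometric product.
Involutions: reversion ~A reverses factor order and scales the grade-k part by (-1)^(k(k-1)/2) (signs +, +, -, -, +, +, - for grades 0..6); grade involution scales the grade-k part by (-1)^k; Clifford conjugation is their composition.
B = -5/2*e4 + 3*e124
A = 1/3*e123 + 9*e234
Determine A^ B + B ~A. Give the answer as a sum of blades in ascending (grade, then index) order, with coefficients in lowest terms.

first term: 27*e13 - 45/2*e23 + e34 + 5/6*e1234
second term: -27*e13 - 45/2*e23 - e34 - 5/6*e1234
Answer: -45*e23


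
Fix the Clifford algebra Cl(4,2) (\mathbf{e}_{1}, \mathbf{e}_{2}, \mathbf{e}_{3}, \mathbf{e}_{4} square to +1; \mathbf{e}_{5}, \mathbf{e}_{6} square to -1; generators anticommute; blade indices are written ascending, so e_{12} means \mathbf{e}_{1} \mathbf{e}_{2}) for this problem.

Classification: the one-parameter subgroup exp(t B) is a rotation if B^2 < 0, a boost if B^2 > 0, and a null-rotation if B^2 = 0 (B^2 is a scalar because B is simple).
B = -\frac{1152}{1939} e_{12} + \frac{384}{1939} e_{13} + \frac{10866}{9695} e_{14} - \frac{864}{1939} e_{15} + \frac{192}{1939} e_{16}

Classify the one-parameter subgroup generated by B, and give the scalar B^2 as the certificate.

B^2 term by term: the squares give (-\frac{1152}{1939})^2*(e_{12})^2 + (\frac{384}{1939})^2*(e_{13})^2 + (\frac{10866}{9695})^2*(e_{14})^2 + (-\frac{864}{1939})^2*(e_{15})^2 + (\frac{192}{1939})^2*(e_{16})^2 = \frac{1327104}{3759721}*(-1) + \frac{147456}{3759721}*(-1) + \frac{118069956}{93993025}*(-1) + \frac{746496}{3759721}*(+1) + \frac{36864}{3759721}*(+1) = -\frac{36}{25} (each basis 2-blade squares to minus the product of its generators' squares); cross terms between blades sharing an index anticommute and cancel. So B^2 = -\frac{36}{25}.
Answer: rotation, certificate B^2 = -\frac{36}{25}. Note: conjugating B changes its blade decomposition but never the scalar B^2 = -\frac{36}{25}, whose sign settles the classification.


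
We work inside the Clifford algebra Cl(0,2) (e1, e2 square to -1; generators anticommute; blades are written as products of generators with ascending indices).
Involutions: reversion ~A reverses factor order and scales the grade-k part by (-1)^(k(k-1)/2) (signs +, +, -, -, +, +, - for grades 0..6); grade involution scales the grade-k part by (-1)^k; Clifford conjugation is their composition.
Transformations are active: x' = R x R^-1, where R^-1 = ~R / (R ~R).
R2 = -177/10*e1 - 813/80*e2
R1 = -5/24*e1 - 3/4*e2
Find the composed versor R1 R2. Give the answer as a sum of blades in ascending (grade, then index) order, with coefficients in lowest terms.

Distribute over the terms of R1 (each basis-blade product reordered to ascending indices, repeated generators contracted through their squares):
(-5/24*e1) R2 = -59/16 + 271/128*e1 e2
(-3/4*e2) R2 = -2439/320 - 531/40*e1 e2
Summing the partial products and collecting blades:
Answer: -3619/320 - 7141/640*e1 e2


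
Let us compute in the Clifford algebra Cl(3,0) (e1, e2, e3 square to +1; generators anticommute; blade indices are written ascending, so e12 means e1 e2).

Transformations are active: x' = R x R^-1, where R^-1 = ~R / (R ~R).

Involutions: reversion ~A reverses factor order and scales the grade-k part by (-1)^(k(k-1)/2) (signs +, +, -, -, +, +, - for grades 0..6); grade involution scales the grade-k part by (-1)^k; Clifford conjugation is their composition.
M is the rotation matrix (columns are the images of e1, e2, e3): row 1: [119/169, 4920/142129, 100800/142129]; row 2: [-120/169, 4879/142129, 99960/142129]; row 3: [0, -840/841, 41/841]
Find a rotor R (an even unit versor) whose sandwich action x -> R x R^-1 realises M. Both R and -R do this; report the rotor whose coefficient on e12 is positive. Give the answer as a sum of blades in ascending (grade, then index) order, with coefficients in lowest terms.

Method: write R = a + b12*e12 + b13*e13 + b23*e23 with a^2 + b12^2 + b13^2 + b23^2 = 1 (so R^-1 = ~R). Expanding the columns R e_j ~R gives tr M = 4a^2 - 1 and, from the antisymmetric part, M21 - M12 = -4a*b12, M13 - M31 = 4a*b13, M32 - M23 = -4a*b23.
Here tr M = 111887/142129, so a^2 = (1 + tr M)/4 = 63504/142129 and a = ±252/377. Taking a = 252/377: M21 - M12 = -105840/142129, M13 - M31 = 100800/142129, M32 - M23 = -241920/142129, giving b12 = 105/377, b13 = 100/377, b23 = 240/377, i.e. R = 252/377 + 105/377*e12 + 100/377*e13 + 240/377*e23.
Its e12 coefficient is already positive.
Answer: 252/377 + 105/377*e12 + 100/377*e13 + 240/377*e23. Uniqueness: Spin(3) -> SO(3) maps R and -R to the same rotation of trace 111887/142129; fixing the sign of the e12 coefficient removes the ambiguity.


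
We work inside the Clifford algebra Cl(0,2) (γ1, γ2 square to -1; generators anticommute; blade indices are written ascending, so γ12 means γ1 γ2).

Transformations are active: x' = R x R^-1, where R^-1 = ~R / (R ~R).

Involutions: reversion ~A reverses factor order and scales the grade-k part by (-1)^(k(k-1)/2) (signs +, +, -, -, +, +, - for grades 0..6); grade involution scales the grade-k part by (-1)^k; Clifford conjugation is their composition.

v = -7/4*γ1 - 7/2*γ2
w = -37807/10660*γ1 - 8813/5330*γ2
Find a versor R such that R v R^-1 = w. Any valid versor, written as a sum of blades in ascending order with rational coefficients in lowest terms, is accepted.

Equal squares first: v^2 = w^2 = -245/16. Then v + w = -28231/5330*γ1 - 13734/2665*γ2 is a versor taking v to w, provided it is invertible.
Answer: -28231/5330*γ1 - 13734/2665*γ2


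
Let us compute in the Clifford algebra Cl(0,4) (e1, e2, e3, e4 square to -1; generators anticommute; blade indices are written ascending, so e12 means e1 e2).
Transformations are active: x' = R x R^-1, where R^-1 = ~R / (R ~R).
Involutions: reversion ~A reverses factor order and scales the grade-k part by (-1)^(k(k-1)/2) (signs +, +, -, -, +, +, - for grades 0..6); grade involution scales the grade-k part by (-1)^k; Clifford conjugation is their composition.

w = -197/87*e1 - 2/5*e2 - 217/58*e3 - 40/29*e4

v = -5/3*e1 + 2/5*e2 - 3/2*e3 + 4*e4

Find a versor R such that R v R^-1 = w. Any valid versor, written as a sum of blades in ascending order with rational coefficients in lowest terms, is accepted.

Since q(v) = q(w) = -19069/900, the sum R = v + w = -114/29*e1 - 152/29*e3 + 76/29*e4 does the job whenever invertible.
Answer: -114/29*e1 - 152/29*e3 + 76/29*e4


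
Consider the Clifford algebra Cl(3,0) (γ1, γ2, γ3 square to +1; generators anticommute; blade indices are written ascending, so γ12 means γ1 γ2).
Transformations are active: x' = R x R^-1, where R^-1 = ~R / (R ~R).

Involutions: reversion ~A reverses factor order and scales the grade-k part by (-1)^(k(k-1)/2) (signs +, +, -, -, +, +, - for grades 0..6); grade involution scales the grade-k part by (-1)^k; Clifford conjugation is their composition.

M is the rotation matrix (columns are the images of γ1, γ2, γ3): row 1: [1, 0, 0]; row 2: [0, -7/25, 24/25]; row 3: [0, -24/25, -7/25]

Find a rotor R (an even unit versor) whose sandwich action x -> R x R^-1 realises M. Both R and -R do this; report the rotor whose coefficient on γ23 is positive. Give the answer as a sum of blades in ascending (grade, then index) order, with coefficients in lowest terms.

Method: write R = a + b12*γ12 + b13*γ13 + b23*γ23 with a^2 + b12^2 + b13^2 + b23^2 = 1 (so R^-1 = ~R). Expanding the columns R e_j ~R gives tr M = 4a^2 - 1 and, from the antisymmetric part, M21 - M12 = -4a*b12, M13 - M31 = 4a*b13, M32 - M23 = -4a*b23.
Here tr M = 11/25, so a^2 = (1 + tr M)/4 = 9/25 and a = ±3/5. Taking a = 3/5: M21 - M12 = 0, M13 - M31 = 0, M32 - M23 = -48/25, giving b12 = 0, b13 = 0, b23 = 4/5, i.e. R = 3/5 + 4/5*γ23.
Its γ23 coefficient is already positive.
Answer: 3/5 + 4/5*γ23. Uniqueness: Spin(3) -> SO(3) maps R and -R to the same rotation of trace 11/25; fixing the sign of the γ23 coefficient removes the ambiguity.
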